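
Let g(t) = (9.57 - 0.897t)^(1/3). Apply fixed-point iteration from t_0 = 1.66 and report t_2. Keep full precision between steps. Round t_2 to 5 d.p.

t_1 = g(1.660000) = 2.006726
t_2 = g(2.006726) = 1.980644

1.98064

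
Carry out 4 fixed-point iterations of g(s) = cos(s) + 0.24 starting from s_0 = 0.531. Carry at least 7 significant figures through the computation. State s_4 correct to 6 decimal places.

0.771639

s_1 = g(0.531000) = 1.102301
s_2 = g(1.102301) = 0.691544
s_3 = g(0.691544) = 1.010262
s_4 = g(1.010262) = 0.771639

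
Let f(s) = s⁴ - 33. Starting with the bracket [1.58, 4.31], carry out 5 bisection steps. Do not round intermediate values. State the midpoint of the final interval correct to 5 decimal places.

2.39047

f(1.580000) = -26.767987, f(4.310000) = 312.071491 (opposite signs)
step 1: m = 2.945000, f(m) = 42.221363 > 0 → root in [1.580000, 2.945000]
step 2: m = 2.262500, f(m) = -6.796799 < 0 → root in [2.262500, 2.945000]
step 3: m = 2.603750, f(m) = 12.961811 > 0 → root in [2.262500, 2.603750]
step 4: m = 2.433125, f(m) = 2.047552 > 0 → root in [2.262500, 2.433125]
step 5: m = 2.347812, f(m) = -2.615392 < 0 → root in [2.347812, 2.433125]
Midpoint of [2.347812, 2.433125] = 2.390469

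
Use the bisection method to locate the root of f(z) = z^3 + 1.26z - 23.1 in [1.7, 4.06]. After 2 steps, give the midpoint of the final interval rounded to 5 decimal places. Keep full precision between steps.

f(1.700000) = -16.045000, f(4.060000) = 48.939016 (opposite signs)
step 1: m = 2.880000, f(m) = 4.416672 > 0 → root in [1.700000, 2.880000]
step 2: m = 2.290000, f(m) = -8.205611 < 0 → root in [2.290000, 2.880000]
Midpoint of [2.290000, 2.880000] = 2.585000

2.58500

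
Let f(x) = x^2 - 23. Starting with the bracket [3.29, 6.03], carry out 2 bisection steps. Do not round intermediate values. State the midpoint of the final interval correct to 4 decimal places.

f(3.290000) = -12.175900, f(6.030000) = 13.360900 (opposite signs)
step 1: m = 4.660000, f(m) = -1.284400 < 0 → root in [4.660000, 6.030000]
step 2: m = 5.345000, f(m) = 5.569025 > 0 → root in [4.660000, 5.345000]
Midpoint of [4.660000, 5.345000] = 5.002500

5.0025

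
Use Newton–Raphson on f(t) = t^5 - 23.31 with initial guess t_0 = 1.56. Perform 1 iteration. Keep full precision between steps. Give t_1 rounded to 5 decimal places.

2.03518

Newton update: t ← t − f(t)/f'(t).
f'(t) = 5t^4
t_0 = 1.560000: f = -14.071042, f' = 29.612045 → t_1 = 1.560000 - (-14.071042)/(29.612045) = 2.035180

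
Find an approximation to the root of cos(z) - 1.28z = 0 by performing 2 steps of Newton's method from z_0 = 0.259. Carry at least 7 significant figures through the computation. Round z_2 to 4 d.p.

0.6312

f'(z) = -sin(z) - 1.28
z_0 = 0.259000: f = 0.635127, f' = -1.536114 → z_1 = 0.259000 - (0.635127)/(-1.536114) = 0.672463
z_1 = 0.672463: f = -0.078463, f' = -1.902915 → z_2 = 0.672463 - (-0.078463)/(-1.902915) = 0.631230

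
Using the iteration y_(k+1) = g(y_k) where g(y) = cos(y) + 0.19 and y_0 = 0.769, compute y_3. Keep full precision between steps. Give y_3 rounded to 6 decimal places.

0.883223

y_1 = g(0.769000) = 0.908606
y_2 = g(0.908606) = 0.804845
y_3 = g(0.804845) = 0.883223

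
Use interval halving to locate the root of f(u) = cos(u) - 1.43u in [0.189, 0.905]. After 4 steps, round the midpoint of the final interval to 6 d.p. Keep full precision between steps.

f(0.189000) = 0.711923, f(0.905000) = -0.676464 (opposite signs)
step 1: m = 0.547000, f(m) = 0.071879 > 0 → root in [0.547000, 0.905000]
step 2: m = 0.726000, f(m) = -0.290344 < 0 → root in [0.547000, 0.726000]
step 3: m = 0.636500, f(m) = -0.106014 < 0 → root in [0.547000, 0.636500]
step 4: m = 0.591750, f(m) = -0.016237 < 0 → root in [0.547000, 0.591750]
Midpoint of [0.547000, 0.591750] = 0.569375

0.569375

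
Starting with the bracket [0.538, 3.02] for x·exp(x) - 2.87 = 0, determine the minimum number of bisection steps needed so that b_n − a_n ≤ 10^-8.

28

Initial width b − a = 3.02 − 0.538 = 2.482000.
After n steps the width is (b−a)/2^n; need (b−a)/2^n ≤ 10^-8.
So n ≥ log₂(2.482000/10^-8) = log₂(248200000.0000) ≈ 27.8869.
Hence n = 28.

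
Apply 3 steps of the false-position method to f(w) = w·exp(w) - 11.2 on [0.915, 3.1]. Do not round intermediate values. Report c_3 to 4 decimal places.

1.5601

False-position update: c = (a·f(b) − b·f(a))/(f(b) − f(a)); replace the endpoint whose sign matches f(c).
f(0.915000) = -8.915451, f(3.100000) = 57.613649
step 1: c = 1.207808, f(c) = -7.158502 < 0 → new bracket [1.207808, 3.100000]
step 2: c = 1.416930, f(c) = -5.355961 < 0 → new bracket [1.416930, 3.100000]
step 3: c = 1.560085, f(c) = -3.775198 < 0 → new bracket [1.560085, 3.100000]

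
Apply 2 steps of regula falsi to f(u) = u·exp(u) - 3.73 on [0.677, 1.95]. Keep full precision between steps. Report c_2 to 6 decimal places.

1.050274

False-position update: c = (a·f(b) − b·f(a))/(f(b) − f(a)); replace the endpoint whose sign matches f(c).
f(0.677000) = -2.397688, f(1.950000) = 9.975941
step 1: c = 0.923674, f(c) = -1.403701 < 0 → new bracket [0.923674, 1.950000]
step 2: c = 1.050274, f(c) = -0.727863 < 0 → new bracket [1.050274, 1.950000]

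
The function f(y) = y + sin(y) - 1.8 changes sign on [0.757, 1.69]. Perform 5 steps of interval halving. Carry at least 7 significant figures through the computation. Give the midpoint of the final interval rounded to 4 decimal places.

0.9757

f(0.757000) = -0.356256, f(1.690000) = 0.882904 (opposite signs)
step 1: m = 1.223500, f(m) = 0.363796 > 0 → root in [0.757000, 1.223500]
step 2: m = 0.990250, f(m) = 0.026413 > 0 → root in [0.757000, 0.990250]
step 3: m = 0.873625, f(m) = -0.159714 < 0 → root in [0.873625, 0.990250]
step 4: m = 0.931938, f(m) = -0.065286 < 0 → root in [0.931938, 0.990250]
step 5: m = 0.961094, f(m) = -0.019088 < 0 → root in [0.961094, 0.990250]
Midpoint of [0.961094, 0.990250] = 0.975672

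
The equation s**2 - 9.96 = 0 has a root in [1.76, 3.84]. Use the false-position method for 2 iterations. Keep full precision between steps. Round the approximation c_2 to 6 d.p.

False-position update: c = (a·f(b) − b·f(a))/(f(b) − f(a)); replace the endpoint whose sign matches f(c).
f(1.760000) = -6.862400, f(3.840000) = 4.785600
step 1: c = 2.985429, f(c) = -1.047216 < 0 → new bracket [2.985429, 3.840000]
step 2: c = 3.138857, f(c) = -0.107575 < 0 → new bracket [3.138857, 3.840000]

3.138857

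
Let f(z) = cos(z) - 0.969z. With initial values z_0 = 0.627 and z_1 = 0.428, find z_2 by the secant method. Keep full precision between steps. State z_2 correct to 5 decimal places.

f(z_0) = 0.202228, f(z_1) = 0.495066
z_2 = 0.428000 - (0.495066)·(0.428000 - 0.627000)/(0.495066 - (0.202228)) = 0.764426; f(z_2) = -0.018949

0.76443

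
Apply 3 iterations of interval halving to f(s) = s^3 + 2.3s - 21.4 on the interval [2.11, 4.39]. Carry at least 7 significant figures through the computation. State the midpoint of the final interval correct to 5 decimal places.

2.53750

f(2.110000) = -7.153069, f(4.390000) = 73.301519 (opposite signs)
step 1: m = 3.250000, f(m) = 20.403125 > 0 → root in [2.110000, 3.250000]
step 2: m = 2.680000, f(m) = 4.012832 > 0 → root in [2.110000, 2.680000]
step 3: m = 2.395000, f(m) = -2.153720 < 0 → root in [2.395000, 2.680000]
Midpoint of [2.395000, 2.680000] = 2.537500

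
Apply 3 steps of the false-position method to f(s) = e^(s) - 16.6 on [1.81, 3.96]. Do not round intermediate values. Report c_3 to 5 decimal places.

2.68840

f(1.810000) = -10.489553, f(3.960000) = 35.857326
step 1: c = 2.296603, f(c) = -6.659641 < 0 → new bracket [2.296603, 3.960000]
step 2: c = 2.557149, f(c) = -3.701008 < 0 → new bracket [2.557149, 3.960000]
step 3: c = 2.688397, f(c) = -1.891914 < 0 → new bracket [2.688397, 3.960000]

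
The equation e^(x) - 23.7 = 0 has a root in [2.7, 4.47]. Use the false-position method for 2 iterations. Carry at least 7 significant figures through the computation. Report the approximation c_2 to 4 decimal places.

3.0337

f(2.700000) = -8.820268, f(4.470000) = 63.656723
step 1: c = 2.915405, f(c) = -5.243722 < 0 → new bracket [2.915405, 4.470000]
step 2: c = 3.033718, f(c) = -2.925666 < 0 → new bracket [3.033718, 4.470000]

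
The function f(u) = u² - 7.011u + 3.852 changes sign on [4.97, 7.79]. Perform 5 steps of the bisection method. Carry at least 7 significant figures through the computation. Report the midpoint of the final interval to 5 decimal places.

f(4.970000) = -6.291770, f(7.790000) = 9.920410 (opposite signs)
step 1: m = 6.380000, f(m) = -0.173780 < 0 → root in [6.380000, 7.790000]
step 2: m = 7.085000, f(m) = 4.376290 > 0 → root in [6.380000, 7.085000]
step 3: m = 6.732500, f(m) = 1.976999 > 0 → root in [6.380000, 6.732500]
step 4: m = 6.556250, f(m) = 0.870545 > 0 → root in [6.380000, 6.556250]
step 5: m = 6.468125, f(m) = 0.340617 > 0 → root in [6.380000, 6.468125]
Midpoint of [6.380000, 6.468125] = 6.424062

6.42406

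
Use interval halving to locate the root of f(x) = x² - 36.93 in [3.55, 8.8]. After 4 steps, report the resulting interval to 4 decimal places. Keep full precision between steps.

f(3.550000) = -24.327500, f(8.800000) = 40.510000 (opposite signs)
step 1: m = 6.175000, f(m) = 1.200625 > 0 → root in [3.550000, 6.175000]
step 2: m = 4.862500, f(m) = -13.286094 < 0 → root in [4.862500, 6.175000]
step 3: m = 5.518750, f(m) = -6.473398 < 0 → root in [5.518750, 6.175000]
step 4: m = 5.846875, f(m) = -2.744053 < 0 → root in [5.846875, 6.175000]

[5.8469, 6.1750]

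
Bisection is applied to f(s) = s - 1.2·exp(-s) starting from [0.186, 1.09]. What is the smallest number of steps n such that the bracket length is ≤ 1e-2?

Initial width b − a = 1.09 − 0.186 = 0.904000.
After n steps the width is (b−a)/2^n; need (b−a)/2^n ≤ 1e-2.
So n ≥ log₂(0.904000/1e-2) = log₂(90.4000) ≈ 6.4983.
Hence n = 7.

7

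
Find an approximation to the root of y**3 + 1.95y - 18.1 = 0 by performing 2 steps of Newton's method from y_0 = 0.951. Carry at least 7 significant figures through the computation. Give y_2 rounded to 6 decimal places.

3.057518

f'(y) = 3y**2 + 1.95
y_0 = 0.951000: f = -15.385465, f' = 4.663203 → y_1 = 0.951000 - (-15.385465)/(4.663203) = 4.250334
y_1 = 4.250334: f = 66.971882, f' = 56.146020 → y_2 = 4.250334 - (66.971882)/(56.146020) = 3.057518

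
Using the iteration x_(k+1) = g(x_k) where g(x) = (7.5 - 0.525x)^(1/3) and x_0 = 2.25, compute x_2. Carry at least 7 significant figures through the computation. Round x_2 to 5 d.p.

x_1 = g(2.250000) = 1.848745
x_2 = g(1.848745) = 1.869066

1.86907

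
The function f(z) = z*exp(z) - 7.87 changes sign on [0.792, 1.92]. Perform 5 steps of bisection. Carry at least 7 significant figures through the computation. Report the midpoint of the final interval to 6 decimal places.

1.585125

f(0.792000) = -6.121416, f(1.920000) = 5.226240 (opposite signs)
step 1: m = 1.356000, f(m) = -2.607853 < 0 → root in [1.356000, 1.920000]
step 2: m = 1.638000, f(m) = 0.557296 > 0 → root in [1.356000, 1.638000]
step 3: m = 1.497000, f(m) = -1.181009 < 0 → root in [1.497000, 1.638000]
step 4: m = 1.567500, f(m) = -0.354391 < 0 → root in [1.567500, 1.638000]
step 5: m = 1.602750, f(m) = 0.090334 > 0 → root in [1.567500, 1.602750]
Midpoint of [1.567500, 1.602750] = 1.585125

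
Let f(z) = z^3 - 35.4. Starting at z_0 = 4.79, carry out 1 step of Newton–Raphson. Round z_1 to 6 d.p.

3.707627

Newton update: z ← z − f(z)/f'(z).
f'(z) = 3z^2
z_0 = 4.790000: f = 74.502239, f' = 68.832300 → z_1 = 4.790000 - (74.502239)/(68.832300) = 3.707627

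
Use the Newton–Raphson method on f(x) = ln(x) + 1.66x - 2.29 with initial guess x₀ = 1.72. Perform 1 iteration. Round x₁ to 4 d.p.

f'(x) = 1/x + 1.66
x_0 = 1.720000: f = 1.107524, f' = 2.241395 → x_1 = 1.720000 - (1.107524)/(2.241395) = 1.225877

1.2259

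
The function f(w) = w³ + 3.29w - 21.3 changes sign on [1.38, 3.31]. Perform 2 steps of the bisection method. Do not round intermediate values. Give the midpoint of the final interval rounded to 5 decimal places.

f(1.380000) = -14.131728, f(3.310000) = 25.854591 (opposite signs)
step 1: m = 2.345000, f(m) = -0.689736 < 0 → root in [2.345000, 3.310000]
step 2: m = 2.827500, f(m) = 10.607648 > 0 → root in [2.345000, 2.827500]
Midpoint of [2.345000, 2.827500] = 2.586250

2.58625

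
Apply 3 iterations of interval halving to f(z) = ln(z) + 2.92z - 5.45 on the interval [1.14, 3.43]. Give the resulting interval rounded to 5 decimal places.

f(1.140000) = -1.990172, f(3.430000) = 5.798160 (opposite signs)
step 1: m = 2.285000, f(m) = 2.048566 > 0 → root in [1.140000, 2.285000]
step 2: m = 1.712500, f(m) = 0.088454 > 0 → root in [1.140000, 1.712500]
step 3: m = 1.426250, f(m) = -0.930301 < 0 → root in [1.426250, 1.712500]

[1.42625, 1.71250]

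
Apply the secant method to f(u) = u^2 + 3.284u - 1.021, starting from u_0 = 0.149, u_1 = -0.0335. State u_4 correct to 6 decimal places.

0.285991

Secant update: u_(k+1) = u_k − f(u_k)·(u_k − u_(k-1))/(f(u_k) − f(u_(k-1))).
f(u_0) = -0.509483, f(u_1) = -1.129892
u_2 = -0.033500 - (-1.129892)·(-0.033500 - 0.149000)/(-1.129892 - (-0.509483)) = 0.298870; f(u_2) = 0.049812
u_3 = 0.298870 - (0.049812)·(0.298870 - -0.033500)/(0.049812 - (-1.129892)) = 0.284836; f(u_3) = -0.004468
u_4 = 0.284836 - (-0.004468)·(0.284836 - 0.298870)/(-0.004468 - (0.049812)) = 0.285991; f(u_4) = -0.000015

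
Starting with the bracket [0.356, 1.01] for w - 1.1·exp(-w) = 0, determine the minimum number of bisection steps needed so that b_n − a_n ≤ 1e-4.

13

Initial width b − a = 1.01 − 0.356 = 0.654000.
After n steps the width is (b−a)/2^n; need (b−a)/2^n ≤ 1e-4.
So n ≥ log₂(0.654000/1e-4) = log₂(6540.0000) ≈ 12.6751.
Hence n = 13.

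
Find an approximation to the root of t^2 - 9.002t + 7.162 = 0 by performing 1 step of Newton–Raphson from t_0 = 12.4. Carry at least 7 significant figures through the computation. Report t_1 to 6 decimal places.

f'(t) = 2t - 9.002
t_0 = 12.400000: f = 49.297200, f' = 15.798000 → t_1 = 12.400000 - (49.297200)/(15.798000) = 9.279529

9.279529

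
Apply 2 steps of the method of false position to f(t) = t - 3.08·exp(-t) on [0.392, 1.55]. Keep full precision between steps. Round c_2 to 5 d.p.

f(0.392000) = -1.689169, f(1.550000) = 0.896276
step 1: c = 1.148565, f(c) = 0.171923 > 0 → new bracket [0.392000, 1.148565]
step 2: c = 1.078675, f(c) = 0.031335 > 0 → new bracket [0.392000, 1.078675]

1.07868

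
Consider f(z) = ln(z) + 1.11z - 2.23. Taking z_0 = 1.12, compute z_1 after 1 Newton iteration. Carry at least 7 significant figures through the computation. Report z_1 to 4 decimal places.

1.5561

f'(z) = 1/z + 1.11
z_0 = 1.120000: f = -0.873471, f' = 2.002857 → z_1 = 1.120000 - (-0.873471)/(2.002857) = 1.556113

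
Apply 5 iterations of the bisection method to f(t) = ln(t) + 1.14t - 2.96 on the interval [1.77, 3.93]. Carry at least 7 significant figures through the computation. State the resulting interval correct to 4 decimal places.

[1.9725, 2.0400]

f(1.770000) = -0.371220, f(3.930000) = 2.888839 (opposite signs)
step 1: m = 2.850000, f(m) = 1.336319 > 0 → root in [1.770000, 2.850000]
step 2: m = 2.310000, f(m) = 0.510648 > 0 → root in [1.770000, 2.310000]
step 3: m = 2.040000, f(m) = 0.078550 > 0 → root in [1.770000, 2.040000]
step 4: m = 1.905000, f(m) = -0.143818 < 0 → root in [1.905000, 2.040000]
step 5: m = 1.972500, f(m) = -0.032048 < 0 → root in [1.972500, 2.040000]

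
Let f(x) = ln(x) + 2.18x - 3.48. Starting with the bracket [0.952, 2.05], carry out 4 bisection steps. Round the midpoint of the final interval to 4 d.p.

f(0.952000) = -1.453830, f(2.050000) = 1.706840 (opposite signs)
step 1: m = 1.501000, f(m) = 0.198312 > 0 → root in [0.952000, 1.501000]
step 2: m = 1.226500, f(m) = -0.602065 < 0 → root in [1.226500, 1.501000]
step 3: m = 1.363750, f(m) = -0.196787 < 0 → root in [1.363750, 1.501000]
step 4: m = 1.432375, f(m) = 0.001911 > 0 → root in [1.363750, 1.432375]
Midpoint of [1.363750, 1.432375] = 1.398062

1.3981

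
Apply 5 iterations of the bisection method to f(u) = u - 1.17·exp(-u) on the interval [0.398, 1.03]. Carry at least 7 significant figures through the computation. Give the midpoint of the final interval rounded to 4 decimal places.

f(0.398000) = -0.387845, f(1.030000) = 0.612302 (opposite signs)
step 1: m = 0.714000, f(m) = 0.141073 > 0 → root in [0.398000, 0.714000]
step 2: m = 0.556000, f(m) = -0.114993 < 0 → root in [0.556000, 0.714000]
step 3: m = 0.635000, f(m) = 0.014975 > 0 → root in [0.556000, 0.635000]
step 4: m = 0.595500, f(m) = -0.049506 < 0 → root in [0.595500, 0.635000]
step 5: m = 0.615250, f(m) = -0.017142 < 0 → root in [0.615250, 0.635000]
Midpoint of [0.615250, 0.635000] = 0.625125

0.6251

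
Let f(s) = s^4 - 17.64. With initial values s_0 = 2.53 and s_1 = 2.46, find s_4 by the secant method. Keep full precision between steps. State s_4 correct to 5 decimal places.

Secant update: s_(k+1) = s_k − f(s_k)·(s_k − s_(k-1))/(f(s_k) − f(s_(k-1))).
f(s_0) = 23.331521, f(s_1) = 18.981863
s_2 = 2.460000 - (18.981863)·(2.460000 - 2.530000)/(18.981863 - (23.331521)) = 2.154521; f(s_2) = 3.907789
s_3 = 2.154521 - (3.907789)·(2.154521 - 2.460000)/(3.907789 - (18.981863)) = 2.075329; f(s_3) = 0.910152
s_4 = 2.075329 - (0.910152)·(2.075329 - 2.154521)/(0.910152 - (3.907789)) = 2.051284; f(s_4) = 0.065296

2.05128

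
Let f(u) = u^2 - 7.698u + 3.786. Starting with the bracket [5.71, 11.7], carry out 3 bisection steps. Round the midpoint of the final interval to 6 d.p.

6.833125

f(5.710000) = -7.565480, f(11.700000) = 50.609400 (opposite signs)
step 1: m = 8.705000, f(m) = 12.551935 > 0 → root in [5.710000, 8.705000]
step 2: m = 7.207500, f(m) = 0.250721 > 0 → root in [5.710000, 7.207500]
step 3: m = 6.458750, f(m) = -4.218006 < 0 → root in [6.458750, 7.207500]
Midpoint of [6.458750, 7.207500] = 6.833125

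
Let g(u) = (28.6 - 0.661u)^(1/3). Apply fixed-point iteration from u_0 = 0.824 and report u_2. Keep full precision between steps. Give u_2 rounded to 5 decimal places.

2.98479

u_1 = g(0.824000) = 3.038588
u_2 = g(3.038588) = 2.984793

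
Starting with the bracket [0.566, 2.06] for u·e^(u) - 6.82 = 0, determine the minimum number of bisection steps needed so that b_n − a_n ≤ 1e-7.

Initial width b − a = 2.06 − 0.566 = 1.494000.
After n steps the width is (b−a)/2^n; need (b−a)/2^n ≤ 1e-7.
So n ≥ log₂(1.494000/1e-7) = log₂(14940000.0000) ≈ 23.8327.
Hence n = 24.

24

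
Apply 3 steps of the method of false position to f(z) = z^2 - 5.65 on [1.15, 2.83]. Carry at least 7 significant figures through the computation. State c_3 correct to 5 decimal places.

2.37588

False-position update: c = (a·f(b) − b·f(a))/(f(b) − f(a)); replace the endpoint whose sign matches f(c).
f(1.150000) = -4.327500, f(2.830000) = 2.358900
step 1: c = 2.237312, f(c) = -0.644437 < 0 → new bracket [2.237312, 2.830000]
step 2: c = 2.364487, f(c) = -0.059202 < 0 → new bracket [2.364487, 2.830000]
step 3: c = 2.375884, f(c) = -0.005176 < 0 → new bracket [2.375884, 2.830000]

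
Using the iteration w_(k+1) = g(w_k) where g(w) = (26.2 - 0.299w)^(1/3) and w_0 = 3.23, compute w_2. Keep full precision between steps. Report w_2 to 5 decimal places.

w_1 = g(3.230000) = 2.933121
w_2 = g(2.933121) = 2.936557

2.93656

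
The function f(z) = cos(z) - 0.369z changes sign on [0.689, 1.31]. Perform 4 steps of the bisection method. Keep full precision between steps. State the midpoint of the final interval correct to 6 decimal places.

f(0.689000) = 0.517641, f(1.310000) = -0.225540 (opposite signs)
step 1: m = 0.999500, f(m) = 0.171907 > 0 → root in [0.999500, 1.310000]
step 2: m = 1.154750, f(m) = -0.021956 < 0 → root in [0.999500, 1.154750]
step 3: m = 1.077125, f(m) = 0.076403 > 0 → root in [1.077125, 1.154750]
step 4: m = 1.115938, f(m) = 0.027555 > 0 → root in [1.115938, 1.154750]
Midpoint of [1.115938, 1.154750] = 1.135344

1.135344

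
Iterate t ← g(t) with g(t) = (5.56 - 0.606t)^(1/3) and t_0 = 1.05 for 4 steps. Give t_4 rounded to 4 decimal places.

t_1 = g(1.050000) = 1.701233
t_2 = g(1.701233) = 1.654509
t_3 = g(1.654509) = 1.657950
t_4 = g(1.657950) = 1.657697

1.6577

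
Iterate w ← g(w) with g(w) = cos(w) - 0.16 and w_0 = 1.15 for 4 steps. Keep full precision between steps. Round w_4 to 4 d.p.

w_1 = g(1.150000) = 0.248487
w_2 = g(0.248487) = 0.809286
w_3 = g(0.809286) = 0.530016
w_4 = g(0.530016) = 0.702799

0.7028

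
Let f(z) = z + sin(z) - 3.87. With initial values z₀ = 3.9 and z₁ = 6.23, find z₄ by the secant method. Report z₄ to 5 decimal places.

4.90330

f(z_0) = -0.657766, f(z_1) = 2.306840
z_2 = 6.230000 - (2.306840)·(6.230000 - 3.900000)/(2.306840 - (-0.657766)) = 4.416964; f(z_2) = -0.409714
z_3 = 4.416964 - (-0.409714)·(4.416964 - 6.230000)/(-0.409714 - (2.306840)) = 4.690409; f(z_3) = -0.179350
z_4 = 4.690409 - (-0.179350)·(4.690409 - 4.416964)/(-0.179350 - (-0.409714)) = 4.903298; f(z_4) = 0.051466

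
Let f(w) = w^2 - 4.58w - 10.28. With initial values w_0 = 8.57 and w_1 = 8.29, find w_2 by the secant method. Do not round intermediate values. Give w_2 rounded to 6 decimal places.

6.622581

Secant update: w_(k+1) = w_k − f(w_k)·(w_k − w_(k-1))/(f(w_k) − f(w_(k-1))).
f(w_0) = 23.914300, f(w_1) = 20.475900
w_2 = 8.290000 - (20.475900)·(8.290000 - 8.570000)/(20.475900 - (23.914300)) = 6.622581; f(w_2) = 3.247162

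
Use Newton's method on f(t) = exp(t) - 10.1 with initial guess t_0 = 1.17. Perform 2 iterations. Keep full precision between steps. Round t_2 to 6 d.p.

f'(t) = exp(t)
t_0 = 1.170000: f = -6.878007, f' = 3.221993 → t_1 = 1.170000 - (-6.878007)/(3.221993) = 3.304706
t_1 = 3.304706: f = 17.140535, f' = 27.240535 → t_2 = 3.304706 - (17.140535)/(27.240535) = 2.675477

2.675477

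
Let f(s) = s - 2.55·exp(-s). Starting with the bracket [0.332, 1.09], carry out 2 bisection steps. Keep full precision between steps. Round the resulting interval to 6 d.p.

[0.900500, 1.090000]

f(0.332000) = -1.497593, f(1.090000) = 0.232648 (opposite signs)
step 1: m = 0.711000, f(m) = -0.541440 < 0 → root in [0.711000, 1.090000]
step 2: m = 0.900500, f(m) = -0.135734 < 0 → root in [0.900500, 1.090000]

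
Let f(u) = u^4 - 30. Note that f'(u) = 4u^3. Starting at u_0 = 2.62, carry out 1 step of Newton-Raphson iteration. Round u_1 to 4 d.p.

Newton update: u ← u − f(u)/f'(u).
u_0 = 2.620000: f = 17.119987, f' = 71.938912 → u_1 = 2.620000 - (17.119987)/(71.938912) = 2.382020

2.3820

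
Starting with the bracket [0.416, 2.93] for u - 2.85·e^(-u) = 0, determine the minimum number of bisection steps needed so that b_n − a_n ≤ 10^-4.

Initial width b − a = 2.93 − 0.416 = 2.514000.
After n steps the width is (b−a)/2^n; need (b−a)/2^n ≤ 10^-4.
So n ≥ log₂(2.514000/10^-4) = log₂(25140.0000) ≈ 14.6177.
Hence n = 15.

15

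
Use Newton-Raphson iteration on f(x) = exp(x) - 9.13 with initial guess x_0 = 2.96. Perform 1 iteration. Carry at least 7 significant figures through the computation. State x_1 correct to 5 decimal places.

2.43311

f'(x) = exp(x)
x_0 = 2.960000: f = 10.167972, f' = 19.297972 → x_1 = 2.960000 - (10.167972)/(19.297972) = 2.433107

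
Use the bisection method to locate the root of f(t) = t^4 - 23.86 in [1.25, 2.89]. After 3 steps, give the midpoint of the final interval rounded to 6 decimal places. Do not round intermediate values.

2.172500

f(1.250000) = -21.418594, f(2.890000) = 45.897574 (opposite signs)
step 1: m = 2.070000, f(m) = -5.499632 < 0 → root in [2.070000, 2.890000]
step 2: m = 2.480000, f(m) = 13.967420 > 0 → root in [2.070000, 2.480000]
step 3: m = 2.275000, f(m) = 2.927094 > 0 → root in [2.070000, 2.275000]
Midpoint of [2.070000, 2.275000] = 2.172500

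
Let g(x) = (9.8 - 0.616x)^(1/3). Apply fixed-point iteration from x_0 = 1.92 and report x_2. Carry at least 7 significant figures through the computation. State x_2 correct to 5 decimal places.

2.04379

x_1 = g(1.920000) = 2.050171
x_2 = g(2.050171) = 2.043792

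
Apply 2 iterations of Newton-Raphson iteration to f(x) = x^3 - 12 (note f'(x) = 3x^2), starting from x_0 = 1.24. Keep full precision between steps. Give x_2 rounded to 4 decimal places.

2.6258

Newton update: x ← x − f(x)/f'(x).
x_0 = 1.240000: f = -10.093376, f' = 4.612800 → x_1 = 1.240000 - (-10.093376)/(4.612800) = 3.428123
x_1 = 3.428123: f = 28.287412, f' = 35.256092 → x_2 = 3.428123 - (28.287412)/(35.256092) = 2.625782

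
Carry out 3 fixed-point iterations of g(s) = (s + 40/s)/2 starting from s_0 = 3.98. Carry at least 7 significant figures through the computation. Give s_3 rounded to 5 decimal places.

s_1 = g(3.980000) = 7.015126
s_2 = g(7.015126) = 6.358545
s_3 = g(6.358545) = 6.324646

6.32465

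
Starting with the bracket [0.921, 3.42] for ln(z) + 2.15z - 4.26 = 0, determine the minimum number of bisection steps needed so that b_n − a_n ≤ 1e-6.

22

Initial width b − a = 3.42 − 0.921 = 2.499000.
After n steps the width is (b−a)/2^n; need (b−a)/2^n ≤ 1e-6.
So n ≥ log₂(2.499000/1e-6) = log₂(2499000.0000) ≈ 21.2529.
Hence n = 22.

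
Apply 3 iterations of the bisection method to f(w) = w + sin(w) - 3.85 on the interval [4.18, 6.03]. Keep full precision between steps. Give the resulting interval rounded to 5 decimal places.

f(4.180000) = -0.531597, f(6.030000) = 1.929511 (opposite signs)
step 1: m = 5.105000, f(m) = 0.331087 > 0 → root in [4.180000, 5.105000]
step 2: m = 4.642500, f(m) = -0.205059 < 0 → root in [4.642500, 5.105000]
step 3: m = 4.873750, f(m) = 0.036740 > 0 → root in [4.642500, 4.873750]

[4.64250, 4.87375]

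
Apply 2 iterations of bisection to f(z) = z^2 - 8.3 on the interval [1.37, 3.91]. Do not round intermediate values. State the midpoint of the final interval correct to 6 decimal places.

2.957500

f(1.370000) = -6.423100, f(3.910000) = 6.988100 (opposite signs)
step 1: m = 2.640000, f(m) = -1.330400 < 0 → root in [2.640000, 3.910000]
step 2: m = 3.275000, f(m) = 2.425625 > 0 → root in [2.640000, 3.275000]
Midpoint of [2.640000, 3.275000] = 2.957500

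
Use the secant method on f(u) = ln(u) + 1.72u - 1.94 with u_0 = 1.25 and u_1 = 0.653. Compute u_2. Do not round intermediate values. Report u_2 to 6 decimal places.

1.095727

Secant update: u_(k+1) = u_k − f(u_k)·(u_k − u_(k-1))/(f(u_k) − f(u_(k-1))).
f(u_0) = 0.433144, f(u_1) = -1.243018
u_2 = 0.653000 - (-1.243018)·(0.653000 - 1.250000)/(-1.243018 - (0.433144)) = 1.095727; f(u_2) = 0.036068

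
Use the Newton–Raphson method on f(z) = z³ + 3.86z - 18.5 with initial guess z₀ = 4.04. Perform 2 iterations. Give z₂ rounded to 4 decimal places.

2.2945

f'(z) = 3z² + 3.86
z_0 = 4.040000: f = 63.033664, f' = 52.824800 → z_1 = 4.040000 - (63.033664)/(52.824800) = 2.846741
z_1 = 2.846741: f = 15.558224, f' = 28.171804 → z_2 = 2.846741 - (15.558224)/(28.171804) = 2.294479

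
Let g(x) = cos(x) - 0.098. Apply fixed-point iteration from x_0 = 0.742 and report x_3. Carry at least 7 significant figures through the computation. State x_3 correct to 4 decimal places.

x_1 = g(0.742000) = 0.639119
x_2 = g(0.639119) = 0.704622
x_3 = g(0.704622) = 0.663857

0.6639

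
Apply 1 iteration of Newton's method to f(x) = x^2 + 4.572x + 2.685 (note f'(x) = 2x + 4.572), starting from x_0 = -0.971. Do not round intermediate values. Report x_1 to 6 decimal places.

Newton update: x ← x − f(x)/f'(x).
x_0 = -0.971000: f = -0.811571, f' = 2.630000 → x_1 = -0.971000 - (-0.811571)/(2.630000) = -0.662418

-0.662418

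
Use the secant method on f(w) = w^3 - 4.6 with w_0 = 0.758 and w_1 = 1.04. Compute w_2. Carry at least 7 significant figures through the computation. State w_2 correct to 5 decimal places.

2.46162

f(w_0) = -4.164480, f(w_1) = -3.475136
w_2 = 1.040000 - (-3.475136)·(1.040000 - 0.758000)/(-3.475136 - (-4.164480)) = 2.461624; f(w_2) = 10.316431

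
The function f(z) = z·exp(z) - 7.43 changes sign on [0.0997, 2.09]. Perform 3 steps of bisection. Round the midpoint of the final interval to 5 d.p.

f(0.099700) = -7.319848, f(2.090000) = 9.467473 (opposite signs)
step 1: m = 1.094850, f(m) = -4.157784 < 0 → root in [1.094850, 2.090000]
step 2: m = 1.592425, f(m) = 0.397812 > 0 → root in [1.094850, 1.592425]
step 3: m = 1.343637, f(m) = -2.279890 < 0 → root in [1.343637, 1.592425]
Midpoint of [1.343637, 1.592425] = 1.468031

1.46803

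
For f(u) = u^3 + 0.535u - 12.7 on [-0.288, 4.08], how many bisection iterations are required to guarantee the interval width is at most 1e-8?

29

Initial width b − a = 4.08 − -0.288 = 4.368000.
After n steps the width is (b−a)/2^n; need (b−a)/2^n ≤ 1e-8.
So n ≥ log₂(4.368000/1e-8) = log₂(436800000.0000) ≈ 28.7024.
Hence n = 29.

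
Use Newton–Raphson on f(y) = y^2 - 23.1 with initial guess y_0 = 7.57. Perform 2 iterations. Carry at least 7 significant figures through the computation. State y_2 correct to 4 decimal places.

f'(y) = 2y
y_0 = 7.570000: f = 34.204900, f' = 15.140000 → y_1 = 7.570000 - (34.204900)/(15.140000) = 5.310760
y_1 = 5.310760: f = 5.104167, f' = 10.621519 → y_2 = 5.310760 - (5.104167)/(10.621519) = 4.830210

4.8302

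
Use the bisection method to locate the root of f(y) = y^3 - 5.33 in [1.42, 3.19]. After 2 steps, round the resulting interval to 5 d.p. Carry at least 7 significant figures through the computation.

f(1.420000) = -2.466712, f(3.190000) = 27.131759 (opposite signs)
step 1: m = 2.305000, f(m) = 6.916523 > 0 → root in [1.420000, 2.305000]
step 2: m = 1.862500, f(m) = 1.130838 > 0 → root in [1.420000, 1.862500]

[1.42000, 1.86250]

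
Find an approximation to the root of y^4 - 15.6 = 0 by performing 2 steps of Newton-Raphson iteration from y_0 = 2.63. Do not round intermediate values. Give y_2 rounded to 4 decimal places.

f'(y) = 4y^3
y_0 = 2.630000: f = 32.243506, f' = 72.765788 → y_1 = 2.630000 - (32.243506)/(72.765788) = 2.186886
y_1 = 2.186886: f = 7.272042, f' = 41.834897 → y_2 = 2.186886 - (7.272042)/(41.834897) = 2.013059

2.0131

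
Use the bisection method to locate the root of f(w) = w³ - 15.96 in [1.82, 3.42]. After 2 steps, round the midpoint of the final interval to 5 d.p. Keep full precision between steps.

2.42000

f(1.820000) = -9.931432, f(3.420000) = 24.041688 (opposite signs)
step 1: m = 2.620000, f(m) = 2.024728 > 0 → root in [1.820000, 2.620000]
step 2: m = 2.220000, f(m) = -5.018952 < 0 → root in [2.220000, 2.620000]
Midpoint of [2.220000, 2.620000] = 2.420000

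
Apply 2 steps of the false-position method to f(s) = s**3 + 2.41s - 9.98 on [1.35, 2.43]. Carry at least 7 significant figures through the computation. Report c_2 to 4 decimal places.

False-position update: c = (a·f(b) − b·f(a))/(f(b) − f(a)); replace the endpoint whose sign matches f(c).
f(1.350000) = -4.266125, f(2.430000) = 10.225207
step 1: c = 1.667943, f(c) = -1.319985 < 0 → new bracket [1.667943, 2.430000]
step 2: c = 1.755070, f(c) = -0.344186 < 0 → new bracket [1.755070, 2.430000]

1.7551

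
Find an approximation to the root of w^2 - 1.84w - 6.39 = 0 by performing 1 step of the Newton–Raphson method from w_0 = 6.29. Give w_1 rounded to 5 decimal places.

4.27878

Newton update: w ← w − f(w)/f'(w).
f'(w) = 2w - 1.84
w_0 = 6.290000: f = 21.600500, f' = 10.740000 → w_1 = 6.290000 - (21.600500)/(10.740000) = 4.278780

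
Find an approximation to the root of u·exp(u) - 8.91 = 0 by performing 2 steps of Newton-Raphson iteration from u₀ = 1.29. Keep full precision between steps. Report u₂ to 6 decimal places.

Newton update: u ← u − f(u)/f'(u).
f'(u) = (u + 1)·exp(u)
u_0 = 1.290000: f = -4.223705, f' = 8.319081 → u_1 = 1.290000 - (-4.223705)/(8.319081) = 1.797713
u_1 = 1.797713: f = 1.940685, f' = 16.886513 → u_2 = 1.797713 - (1.940685)/(16.886513) = 1.682788

1.682788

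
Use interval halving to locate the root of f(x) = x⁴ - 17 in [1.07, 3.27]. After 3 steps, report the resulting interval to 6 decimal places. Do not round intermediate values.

f(1.070000) = -15.689204, f(3.270000) = 97.338110 (opposite signs)
step 1: m = 2.170000, f(m) = 5.173739 > 0 → root in [1.070000, 2.170000]
step 2: m = 1.620000, f(m) = -10.112525 < 0 → root in [1.620000, 2.170000]
step 3: m = 1.895000, f(m) = -4.104539 < 0 → root in [1.895000, 2.170000]

[1.895000, 2.170000]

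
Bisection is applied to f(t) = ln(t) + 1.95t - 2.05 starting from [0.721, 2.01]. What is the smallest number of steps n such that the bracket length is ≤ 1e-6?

21

Initial width b − a = 2.01 − 0.721 = 1.289000.
After n steps the width is (b−a)/2^n; need (b−a)/2^n ≤ 1e-6.
So n ≥ log₂(1.289000/1e-6) = log₂(1289000.0000) ≈ 20.2978.
Hence n = 21.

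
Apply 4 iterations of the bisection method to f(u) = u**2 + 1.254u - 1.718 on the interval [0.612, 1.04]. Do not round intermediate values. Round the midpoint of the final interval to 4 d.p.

0.8126

f(0.612000) = -0.576008, f(1.040000) = 0.667760 (opposite signs)
step 1: m = 0.826000, f(m) = 0.000080 > 0 → root in [0.612000, 0.826000]
step 2: m = 0.719000, f(m) = -0.299413 < 0 → root in [0.719000, 0.826000]
step 3: m = 0.772500, f(m) = -0.152529 < 0 → root in [0.772500, 0.826000]
step 4: m = 0.799250, f(m) = -0.076940 < 0 → root in [0.799250, 0.826000]
Midpoint of [0.799250, 0.826000] = 0.812625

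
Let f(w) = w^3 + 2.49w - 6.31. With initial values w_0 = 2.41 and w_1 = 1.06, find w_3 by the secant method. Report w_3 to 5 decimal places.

Secant update: w_(k+1) = w_k − f(w_k)·(w_k − w_(k-1))/(f(w_k) − f(w_(k-1))).
f(w_0) = 13.688421, f(w_1) = -2.479584
w_2 = 1.060000 - (-2.479584)·(1.060000 - 2.410000)/(-2.479584 - (13.688421)) = 1.267041; f(w_2) = -1.120970
w_3 = 1.267041 - (-1.120970)·(1.267041 - 1.060000)/(-1.120970 - (-2.479584)) = 1.437867; f(w_3) = 0.243023

1.43787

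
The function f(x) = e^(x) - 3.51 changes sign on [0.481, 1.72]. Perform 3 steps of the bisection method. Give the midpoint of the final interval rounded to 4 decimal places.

f(0.481000) = -1.892309, f(1.720000) = 2.074528 (opposite signs)
step 1: m = 1.100500, f(m) = -0.504332 < 0 → root in [1.100500, 1.720000]
step 2: m = 1.410250, f(m) = 0.586980 > 0 → root in [1.100500, 1.410250]
step 3: m = 1.255375, f(m) = -0.000846 < 0 → root in [1.255375, 1.410250]
Midpoint of [1.255375, 1.410250] = 1.332812

1.3328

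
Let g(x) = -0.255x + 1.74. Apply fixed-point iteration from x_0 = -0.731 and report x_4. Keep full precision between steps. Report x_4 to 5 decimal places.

1.37750

x_1 = g(-0.731000) = 1.926405
x_2 = g(1.926405) = 1.248767
x_3 = g(1.248767) = 1.421564
x_4 = g(1.421564) = 1.377501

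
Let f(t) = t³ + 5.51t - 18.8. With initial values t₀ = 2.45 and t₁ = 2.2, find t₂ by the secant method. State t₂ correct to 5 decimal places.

f(t_0) = 9.405625, f(t_1) = 3.970000
t_2 = 2.200000 - (3.970000)·(2.200000 - 2.450000)/(3.970000 - (9.405625)) = 2.017408; f(t_2) = 0.526643

2.01741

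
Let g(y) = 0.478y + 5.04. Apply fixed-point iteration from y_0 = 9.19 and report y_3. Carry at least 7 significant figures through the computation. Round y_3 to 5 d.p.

9.60437

y_1 = g(9.190000) = 9.432820
y_2 = g(9.432820) = 9.548888
y_3 = g(9.548888) = 9.604368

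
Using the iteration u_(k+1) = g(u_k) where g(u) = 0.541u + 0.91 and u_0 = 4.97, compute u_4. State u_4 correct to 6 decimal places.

2.238480

u_1 = g(4.970000) = 3.598770
u_2 = g(3.598770) = 2.856935
u_3 = g(2.856935) = 2.455602
u_4 = g(2.455602) = 2.238480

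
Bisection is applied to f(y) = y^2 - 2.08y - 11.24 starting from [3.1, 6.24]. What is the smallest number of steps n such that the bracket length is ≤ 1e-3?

12

Initial width b − a = 6.24 − 3.1 = 3.140000.
After n steps the width is (b−a)/2^n; need (b−a)/2^n ≤ 1e-3.
So n ≥ log₂(3.140000/1e-3) = log₂(3140.0000) ≈ 11.6165.
Hence n = 12.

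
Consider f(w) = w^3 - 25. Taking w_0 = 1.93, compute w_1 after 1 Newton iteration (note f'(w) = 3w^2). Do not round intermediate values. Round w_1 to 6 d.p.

3.523863

w_0 = 1.930000: f = -17.810943, f' = 11.174700 → w_1 = 1.930000 - (-17.810943)/(11.174700) = 3.523863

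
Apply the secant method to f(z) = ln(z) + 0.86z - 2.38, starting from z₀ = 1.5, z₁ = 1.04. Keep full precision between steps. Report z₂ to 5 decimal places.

f(z_0) = -0.684535, f(z_1) = -1.446379
z_2 = 1.040000 - (-1.446379)·(1.040000 - 1.500000)/(-1.446379 - (-0.684535)) = 1.913321; f(z_2) = -0.085704

1.91332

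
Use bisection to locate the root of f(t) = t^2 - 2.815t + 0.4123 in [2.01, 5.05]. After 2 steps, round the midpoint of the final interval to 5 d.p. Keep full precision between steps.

2.39000

f(2.010000) = -1.205750, f(5.050000) = 11.699050 (opposite signs)
step 1: m = 3.530000, f(m) = 2.936250 > 0 → root in [2.010000, 3.530000]
step 2: m = 2.770000, f(m) = 0.287650 > 0 → root in [2.010000, 2.770000]
Midpoint of [2.010000, 2.770000] = 2.390000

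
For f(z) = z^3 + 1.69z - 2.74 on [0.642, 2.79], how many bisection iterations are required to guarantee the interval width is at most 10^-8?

Initial width b − a = 2.79 − 0.642 = 2.148000.
After n steps the width is (b−a)/2^n; need (b−a)/2^n ≤ 10^-8.
So n ≥ log₂(2.148000/10^-8) = log₂(214800000.0000) ≈ 27.6784.
Hence n = 28.

28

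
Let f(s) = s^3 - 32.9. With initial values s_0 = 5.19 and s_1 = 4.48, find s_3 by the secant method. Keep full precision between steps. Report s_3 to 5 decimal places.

3.33885

f(s_0) = 106.898359, f(s_1) = 57.015392
s_2 = 4.480000 - (57.015392)·(4.480000 - 5.190000)/(57.015392 - (106.898359)) = 3.668482; f(s_2) = 16.469549
s_3 = 3.668482 - (16.469549)·(3.668482 - 4.480000)/(16.469549 - (57.015392)) = 3.338847; f(s_3) = 4.321122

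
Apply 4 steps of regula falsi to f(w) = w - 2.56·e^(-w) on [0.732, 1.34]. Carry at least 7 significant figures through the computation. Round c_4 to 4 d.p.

f(0.732000) = -0.499222, f(1.340000) = 0.669675
step 1: c = 0.991670, f(c) = 0.042020 > 0 → new bracket [0.732000, 0.991670]
step 2: c = 0.971510, f(c) = 0.002521 > 0 → new bracket [0.732000, 0.971510]
step 3: c = 0.970306, f(c) = 0.000151 > 0 → new bracket [0.732000, 0.970306]
step 4: c = 0.970234, f(c) = 0.000009 > 0 → new bracket [0.732000, 0.970234]

0.9702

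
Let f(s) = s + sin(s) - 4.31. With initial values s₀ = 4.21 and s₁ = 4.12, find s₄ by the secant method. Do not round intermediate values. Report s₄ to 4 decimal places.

5.1211

Secant update: s_(k+1) = s_k − f(s_k)·(s_k − s_(k-1))/(f(s_k) − f(s_(k-1))).
f(s_0) = -0.976435, f(s_1) = -1.019609
s_2 = 4.120000 - (-1.019609)·(4.120000 - 4.210000)/(-1.019609 - (-0.976435)) = 6.245443; f(s_2) = 1.897709
s_3 = 6.245443 - (1.897709)·(6.245443 - 4.120000)/(1.897709 - (-1.019609)) = 4.862847; f(s_3) = -0.435856
s_4 = 4.862847 - (-0.435856)·(4.862847 - 6.245443)/(-0.435856 - (1.897709)) = 5.121084; f(s_4) = -0.106557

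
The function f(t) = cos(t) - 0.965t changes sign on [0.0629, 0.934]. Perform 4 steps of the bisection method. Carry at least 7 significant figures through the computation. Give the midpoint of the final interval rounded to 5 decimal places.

f(0.062900) = 0.937324, f(0.934000) = -0.306687 (opposite signs)
step 1: m = 0.498450, f(m) = 0.397320 > 0 → root in [0.498450, 0.934000]
step 2: m = 0.716225, f(m) = 0.063132 > 0 → root in [0.716225, 0.934000]
step 3: m = 0.825113, f(m) = -0.117759 < 0 → root in [0.716225, 0.825113]
step 4: m = 0.770669, f(m) = -0.026250 < 0 → root in [0.716225, 0.770669]
Midpoint of [0.716225, 0.770669] = 0.743447

0.74345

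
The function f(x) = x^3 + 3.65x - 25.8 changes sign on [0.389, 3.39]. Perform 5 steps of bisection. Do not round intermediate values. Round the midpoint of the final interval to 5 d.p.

2.59286

f(0.389000) = -24.321286, f(3.390000) = 25.531719 (opposite signs)
step 1: m = 1.889500, f(m) = -12.157413 < 0 → root in [1.889500, 3.390000]
step 2: m = 2.639750, f(m) = 2.229605 > 0 → root in [1.889500, 2.639750]
step 3: m = 2.264625, f(m) = -5.919930 < 0 → root in [2.264625, 2.639750]
step 4: m = 2.452187, f(m) = -2.103964 < 0 → root in [2.452187, 2.639750]
step 5: m = 2.545969, f(m) = -0.004354 < 0 → root in [2.545969, 2.639750]
Midpoint of [2.545969, 2.639750] = 2.592859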